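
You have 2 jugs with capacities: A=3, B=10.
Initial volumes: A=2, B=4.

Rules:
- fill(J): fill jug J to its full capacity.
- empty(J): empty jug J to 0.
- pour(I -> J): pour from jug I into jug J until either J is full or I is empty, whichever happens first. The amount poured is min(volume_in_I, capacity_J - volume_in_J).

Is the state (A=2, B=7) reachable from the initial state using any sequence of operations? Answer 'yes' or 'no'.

BFS explored all 27 reachable states.
Reachable set includes: (0,0), (0,1), (0,2), (0,3), (0,4), (0,5), (0,6), (0,7), (0,8), (0,9), (0,10), (1,0) ...
Target (A=2, B=7) not in reachable set → no.

Answer: no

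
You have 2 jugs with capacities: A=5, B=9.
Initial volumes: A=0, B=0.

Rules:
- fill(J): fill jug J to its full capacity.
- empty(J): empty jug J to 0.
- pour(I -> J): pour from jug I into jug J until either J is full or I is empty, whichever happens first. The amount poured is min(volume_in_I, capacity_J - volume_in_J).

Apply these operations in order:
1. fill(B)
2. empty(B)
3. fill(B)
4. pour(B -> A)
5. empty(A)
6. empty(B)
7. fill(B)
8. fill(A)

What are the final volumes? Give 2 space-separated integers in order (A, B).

Step 1: fill(B) -> (A=0 B=9)
Step 2: empty(B) -> (A=0 B=0)
Step 3: fill(B) -> (A=0 B=9)
Step 4: pour(B -> A) -> (A=5 B=4)
Step 5: empty(A) -> (A=0 B=4)
Step 6: empty(B) -> (A=0 B=0)
Step 7: fill(B) -> (A=0 B=9)
Step 8: fill(A) -> (A=5 B=9)

Answer: 5 9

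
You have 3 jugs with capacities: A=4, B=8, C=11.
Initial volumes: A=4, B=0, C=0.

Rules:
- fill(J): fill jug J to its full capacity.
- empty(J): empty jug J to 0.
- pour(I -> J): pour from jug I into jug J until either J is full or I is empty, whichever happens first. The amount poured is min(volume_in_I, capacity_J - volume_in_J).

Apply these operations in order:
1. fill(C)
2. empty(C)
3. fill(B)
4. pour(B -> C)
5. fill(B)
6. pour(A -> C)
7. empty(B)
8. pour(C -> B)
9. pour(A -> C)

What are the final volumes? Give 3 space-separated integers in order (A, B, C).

Step 1: fill(C) -> (A=4 B=0 C=11)
Step 2: empty(C) -> (A=4 B=0 C=0)
Step 3: fill(B) -> (A=4 B=8 C=0)
Step 4: pour(B -> C) -> (A=4 B=0 C=8)
Step 5: fill(B) -> (A=4 B=8 C=8)
Step 6: pour(A -> C) -> (A=1 B=8 C=11)
Step 7: empty(B) -> (A=1 B=0 C=11)
Step 8: pour(C -> B) -> (A=1 B=8 C=3)
Step 9: pour(A -> C) -> (A=0 B=8 C=4)

Answer: 0 8 4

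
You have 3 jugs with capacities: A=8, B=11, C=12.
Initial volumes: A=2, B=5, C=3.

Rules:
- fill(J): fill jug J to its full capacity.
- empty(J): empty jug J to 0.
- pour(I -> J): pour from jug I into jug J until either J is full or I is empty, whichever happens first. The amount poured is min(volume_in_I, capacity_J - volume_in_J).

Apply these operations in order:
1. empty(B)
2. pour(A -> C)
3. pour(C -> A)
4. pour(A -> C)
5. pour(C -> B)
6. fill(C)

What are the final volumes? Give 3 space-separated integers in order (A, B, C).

Step 1: empty(B) -> (A=2 B=0 C=3)
Step 2: pour(A -> C) -> (A=0 B=0 C=5)
Step 3: pour(C -> A) -> (A=5 B=0 C=0)
Step 4: pour(A -> C) -> (A=0 B=0 C=5)
Step 5: pour(C -> B) -> (A=0 B=5 C=0)
Step 6: fill(C) -> (A=0 B=5 C=12)

Answer: 0 5 12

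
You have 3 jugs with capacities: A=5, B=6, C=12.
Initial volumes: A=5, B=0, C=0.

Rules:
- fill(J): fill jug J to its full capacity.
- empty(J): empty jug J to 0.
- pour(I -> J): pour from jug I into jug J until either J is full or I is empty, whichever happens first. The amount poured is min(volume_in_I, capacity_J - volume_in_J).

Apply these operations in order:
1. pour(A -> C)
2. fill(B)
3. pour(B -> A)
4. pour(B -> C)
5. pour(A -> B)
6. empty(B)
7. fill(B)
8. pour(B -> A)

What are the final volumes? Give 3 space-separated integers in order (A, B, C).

Step 1: pour(A -> C) -> (A=0 B=0 C=5)
Step 2: fill(B) -> (A=0 B=6 C=5)
Step 3: pour(B -> A) -> (A=5 B=1 C=5)
Step 4: pour(B -> C) -> (A=5 B=0 C=6)
Step 5: pour(A -> B) -> (A=0 B=5 C=6)
Step 6: empty(B) -> (A=0 B=0 C=6)
Step 7: fill(B) -> (A=0 B=6 C=6)
Step 8: pour(B -> A) -> (A=5 B=1 C=6)

Answer: 5 1 6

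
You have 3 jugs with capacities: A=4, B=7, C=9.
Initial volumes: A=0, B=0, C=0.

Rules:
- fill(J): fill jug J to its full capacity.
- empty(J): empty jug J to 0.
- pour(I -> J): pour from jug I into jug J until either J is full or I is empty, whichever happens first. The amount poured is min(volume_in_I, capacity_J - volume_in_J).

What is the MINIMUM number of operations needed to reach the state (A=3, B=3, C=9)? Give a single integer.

Answer: 7

Derivation:
BFS from (A=0, B=0, C=0). One shortest path:
  1. fill(A) -> (A=4 B=0 C=0)
  2. fill(B) -> (A=4 B=7 C=0)
  3. pour(A -> C) -> (A=0 B=7 C=4)
  4. fill(A) -> (A=4 B=7 C=4)
  5. pour(A -> C) -> (A=0 B=7 C=8)
  6. pour(B -> A) -> (A=4 B=3 C=8)
  7. pour(A -> C) -> (A=3 B=3 C=9)
Reached target in 7 moves.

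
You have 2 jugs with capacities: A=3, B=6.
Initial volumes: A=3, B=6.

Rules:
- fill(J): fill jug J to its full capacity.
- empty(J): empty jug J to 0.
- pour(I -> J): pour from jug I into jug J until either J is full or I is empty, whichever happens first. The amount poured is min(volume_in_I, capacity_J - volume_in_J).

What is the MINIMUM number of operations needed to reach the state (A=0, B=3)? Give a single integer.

Answer: 2

Derivation:
BFS from (A=3, B=6). One shortest path:
  1. empty(B) -> (A=3 B=0)
  2. pour(A -> B) -> (A=0 B=3)
Reached target in 2 moves.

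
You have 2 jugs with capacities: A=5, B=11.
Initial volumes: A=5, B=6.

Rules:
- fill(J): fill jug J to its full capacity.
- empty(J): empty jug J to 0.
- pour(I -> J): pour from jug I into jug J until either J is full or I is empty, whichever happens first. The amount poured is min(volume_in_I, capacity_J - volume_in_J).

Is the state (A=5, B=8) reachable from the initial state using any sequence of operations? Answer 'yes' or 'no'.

Answer: yes

Derivation:
BFS from (A=5, B=6):
  1. empty(A) -> (A=0 B=6)
  2. pour(B -> A) -> (A=5 B=1)
  3. empty(A) -> (A=0 B=1)
  4. pour(B -> A) -> (A=1 B=0)
  5. fill(B) -> (A=1 B=11)
  6. pour(B -> A) -> (A=5 B=7)
  7. empty(A) -> (A=0 B=7)
  8. pour(B -> A) -> (A=5 B=2)
  9. empty(A) -> (A=0 B=2)
  10. pour(B -> A) -> (A=2 B=0)
  11. fill(B) -> (A=2 B=11)
  12. pour(B -> A) -> (A=5 B=8)
Target reached → yes.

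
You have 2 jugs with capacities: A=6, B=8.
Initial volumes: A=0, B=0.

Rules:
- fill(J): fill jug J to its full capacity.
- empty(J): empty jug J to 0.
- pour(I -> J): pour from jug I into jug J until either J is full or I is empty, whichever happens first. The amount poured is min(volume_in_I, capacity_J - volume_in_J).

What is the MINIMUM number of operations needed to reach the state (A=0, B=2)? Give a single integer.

BFS from (A=0, B=0). One shortest path:
  1. fill(B) -> (A=0 B=8)
  2. pour(B -> A) -> (A=6 B=2)
  3. empty(A) -> (A=0 B=2)
Reached target in 3 moves.

Answer: 3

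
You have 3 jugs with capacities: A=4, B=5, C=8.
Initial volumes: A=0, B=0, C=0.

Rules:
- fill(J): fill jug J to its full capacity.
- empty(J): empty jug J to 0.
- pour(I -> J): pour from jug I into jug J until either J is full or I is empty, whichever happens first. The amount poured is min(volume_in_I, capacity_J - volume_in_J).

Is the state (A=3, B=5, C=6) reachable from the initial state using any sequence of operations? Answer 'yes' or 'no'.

BFS from (A=0, B=0, C=0):
  1. fill(A) -> (A=4 B=0 C=0)
  2. fill(B) -> (A=4 B=5 C=0)
  3. pour(B -> C) -> (A=4 B=0 C=5)
  4. pour(A -> B) -> (A=0 B=4 C=5)
  5. pour(C -> A) -> (A=4 B=4 C=1)
  6. pour(A -> B) -> (A=3 B=5 C=1)
  7. pour(B -> C) -> (A=3 B=0 C=6)
  8. fill(B) -> (A=3 B=5 C=6)
Target reached → yes.

Answer: yes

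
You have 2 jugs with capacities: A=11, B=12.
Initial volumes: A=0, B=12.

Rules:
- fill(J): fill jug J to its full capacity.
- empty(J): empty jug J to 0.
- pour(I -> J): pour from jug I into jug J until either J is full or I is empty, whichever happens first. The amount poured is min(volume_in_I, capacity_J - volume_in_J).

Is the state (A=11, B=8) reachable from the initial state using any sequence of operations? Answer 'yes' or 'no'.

BFS from (A=0, B=12):
  1. fill(A) -> (A=11 B=12)
  2. empty(B) -> (A=11 B=0)
  3. pour(A -> B) -> (A=0 B=11)
  4. fill(A) -> (A=11 B=11)
  5. pour(A -> B) -> (A=10 B=12)
  6. empty(B) -> (A=10 B=0)
  7. pour(A -> B) -> (A=0 B=10)
  8. fill(A) -> (A=11 B=10)
  9. pour(A -> B) -> (A=9 B=12)
  10. empty(B) -> (A=9 B=0)
  11. pour(A -> B) -> (A=0 B=9)
  12. fill(A) -> (A=11 B=9)
  13. pour(A -> B) -> (A=8 B=12)
  14. empty(B) -> (A=8 B=0)
  15. pour(A -> B) -> (A=0 B=8)
  16. fill(A) -> (A=11 B=8)
Target reached → yes.

Answer: yes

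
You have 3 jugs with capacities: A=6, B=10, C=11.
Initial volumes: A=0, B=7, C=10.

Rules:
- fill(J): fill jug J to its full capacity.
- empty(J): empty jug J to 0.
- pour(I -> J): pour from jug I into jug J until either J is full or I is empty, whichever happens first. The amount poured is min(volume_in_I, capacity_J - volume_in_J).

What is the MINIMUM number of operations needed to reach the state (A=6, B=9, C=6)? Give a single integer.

Answer: 6

Derivation:
BFS from (A=0, B=7, C=10). One shortest path:
  1. fill(A) -> (A=6 B=7 C=10)
  2. fill(B) -> (A=6 B=10 C=10)
  3. pour(B -> C) -> (A=6 B=9 C=11)
  4. empty(C) -> (A=6 B=9 C=0)
  5. pour(A -> C) -> (A=0 B=9 C=6)
  6. fill(A) -> (A=6 B=9 C=6)
Reached target in 6 moves.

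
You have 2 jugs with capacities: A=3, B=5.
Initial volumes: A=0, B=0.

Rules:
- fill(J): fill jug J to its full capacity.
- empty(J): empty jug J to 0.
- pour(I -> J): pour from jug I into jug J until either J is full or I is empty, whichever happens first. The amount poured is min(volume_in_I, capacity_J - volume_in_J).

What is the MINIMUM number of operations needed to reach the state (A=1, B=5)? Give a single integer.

BFS from (A=0, B=0). One shortest path:
  1. fill(A) -> (A=3 B=0)
  2. pour(A -> B) -> (A=0 B=3)
  3. fill(A) -> (A=3 B=3)
  4. pour(A -> B) -> (A=1 B=5)
Reached target in 4 moves.

Answer: 4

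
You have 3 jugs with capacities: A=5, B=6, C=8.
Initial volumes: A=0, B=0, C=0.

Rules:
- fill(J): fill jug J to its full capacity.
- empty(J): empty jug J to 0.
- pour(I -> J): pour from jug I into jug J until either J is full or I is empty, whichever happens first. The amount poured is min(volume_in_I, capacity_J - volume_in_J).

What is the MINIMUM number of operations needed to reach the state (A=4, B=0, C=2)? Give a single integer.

BFS from (A=0, B=0, C=0). One shortest path:
  1. fill(B) -> (A=0 B=6 C=0)
  2. pour(B -> C) -> (A=0 B=0 C=6)
  3. fill(B) -> (A=0 B=6 C=6)
  4. pour(B -> C) -> (A=0 B=4 C=8)
  5. pour(B -> A) -> (A=4 B=0 C=8)
  6. pour(C -> B) -> (A=4 B=6 C=2)
  7. empty(B) -> (A=4 B=0 C=2)
Reached target in 7 moves.

Answer: 7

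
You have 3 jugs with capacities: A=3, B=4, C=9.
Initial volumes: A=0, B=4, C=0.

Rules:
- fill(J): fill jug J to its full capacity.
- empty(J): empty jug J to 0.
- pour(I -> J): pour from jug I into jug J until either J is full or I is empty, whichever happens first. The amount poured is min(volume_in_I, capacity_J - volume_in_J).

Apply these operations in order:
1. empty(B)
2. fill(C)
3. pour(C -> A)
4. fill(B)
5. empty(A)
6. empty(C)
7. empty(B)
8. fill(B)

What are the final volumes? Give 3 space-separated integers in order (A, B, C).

Step 1: empty(B) -> (A=0 B=0 C=0)
Step 2: fill(C) -> (A=0 B=0 C=9)
Step 3: pour(C -> A) -> (A=3 B=0 C=6)
Step 4: fill(B) -> (A=3 B=4 C=6)
Step 5: empty(A) -> (A=0 B=4 C=6)
Step 6: empty(C) -> (A=0 B=4 C=0)
Step 7: empty(B) -> (A=0 B=0 C=0)
Step 8: fill(B) -> (A=0 B=4 C=0)

Answer: 0 4 0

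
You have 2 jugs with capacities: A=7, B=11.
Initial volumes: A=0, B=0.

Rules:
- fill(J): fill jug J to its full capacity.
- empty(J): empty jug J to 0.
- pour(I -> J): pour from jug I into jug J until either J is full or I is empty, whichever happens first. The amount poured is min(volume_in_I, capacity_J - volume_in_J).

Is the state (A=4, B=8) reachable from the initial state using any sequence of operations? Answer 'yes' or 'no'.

Answer: no

Derivation:
BFS explored all 36 reachable states.
Reachable set includes: (0,0), (0,1), (0,2), (0,3), (0,4), (0,5), (0,6), (0,7), (0,8), (0,9), (0,10), (0,11) ...
Target (A=4, B=8) not in reachable set → no.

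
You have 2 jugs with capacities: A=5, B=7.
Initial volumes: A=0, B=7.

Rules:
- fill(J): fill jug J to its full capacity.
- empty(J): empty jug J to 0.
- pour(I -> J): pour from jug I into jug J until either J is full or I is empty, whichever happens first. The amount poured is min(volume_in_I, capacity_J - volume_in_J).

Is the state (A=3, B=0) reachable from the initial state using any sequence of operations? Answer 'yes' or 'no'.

Answer: yes

Derivation:
BFS from (A=0, B=7):
  1. fill(A) -> (A=5 B=7)
  2. empty(B) -> (A=5 B=0)
  3. pour(A -> B) -> (A=0 B=5)
  4. fill(A) -> (A=5 B=5)
  5. pour(A -> B) -> (A=3 B=7)
  6. empty(B) -> (A=3 B=0)
Target reached → yes.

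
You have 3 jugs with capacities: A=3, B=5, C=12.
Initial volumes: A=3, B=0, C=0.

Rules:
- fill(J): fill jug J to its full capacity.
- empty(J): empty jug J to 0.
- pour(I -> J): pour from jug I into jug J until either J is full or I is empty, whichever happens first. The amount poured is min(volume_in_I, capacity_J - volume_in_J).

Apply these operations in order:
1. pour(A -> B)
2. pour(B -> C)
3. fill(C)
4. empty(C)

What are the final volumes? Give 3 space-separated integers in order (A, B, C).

Answer: 0 0 0

Derivation:
Step 1: pour(A -> B) -> (A=0 B=3 C=0)
Step 2: pour(B -> C) -> (A=0 B=0 C=3)
Step 3: fill(C) -> (A=0 B=0 C=12)
Step 4: empty(C) -> (A=0 B=0 C=0)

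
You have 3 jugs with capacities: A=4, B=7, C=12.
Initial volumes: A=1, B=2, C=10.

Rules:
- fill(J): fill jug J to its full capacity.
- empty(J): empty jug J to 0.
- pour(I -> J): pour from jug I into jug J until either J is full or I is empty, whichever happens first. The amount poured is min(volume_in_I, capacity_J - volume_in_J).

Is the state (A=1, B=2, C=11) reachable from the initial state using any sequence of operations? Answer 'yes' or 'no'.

BFS explored all 323 reachable states.
Reachable set includes: (0,0,0), (0,0,1), (0,0,2), (0,0,3), (0,0,4), (0,0,5), (0,0,6), (0,0,7), (0,0,8), (0,0,9), (0,0,10), (0,0,11) ...
Target (A=1, B=2, C=11) not in reachable set → no.

Answer: no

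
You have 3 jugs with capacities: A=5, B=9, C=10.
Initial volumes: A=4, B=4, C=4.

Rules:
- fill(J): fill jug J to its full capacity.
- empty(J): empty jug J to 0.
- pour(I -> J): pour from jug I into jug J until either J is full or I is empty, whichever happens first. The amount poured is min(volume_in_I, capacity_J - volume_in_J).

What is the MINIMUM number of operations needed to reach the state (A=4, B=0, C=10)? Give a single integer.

BFS from (A=4, B=4, C=4). One shortest path:
  1. empty(B) -> (A=4 B=0 C=4)
  2. fill(C) -> (A=4 B=0 C=10)
Reached target in 2 moves.

Answer: 2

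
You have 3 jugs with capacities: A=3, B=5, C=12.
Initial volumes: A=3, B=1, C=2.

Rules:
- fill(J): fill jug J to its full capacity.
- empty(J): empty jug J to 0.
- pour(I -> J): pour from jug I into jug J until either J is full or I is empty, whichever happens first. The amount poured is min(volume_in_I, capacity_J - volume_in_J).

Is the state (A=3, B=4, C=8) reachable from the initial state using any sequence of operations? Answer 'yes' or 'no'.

BFS from (A=3, B=1, C=2):
  1. empty(A) -> (A=0 B=1 C=2)
  2. pour(C -> A) -> (A=2 B=1 C=0)
  3. fill(C) -> (A=2 B=1 C=12)
  4. pour(C -> B) -> (A=2 B=5 C=8)
  5. pour(B -> A) -> (A=3 B=4 C=8)
Target reached → yes.

Answer: yes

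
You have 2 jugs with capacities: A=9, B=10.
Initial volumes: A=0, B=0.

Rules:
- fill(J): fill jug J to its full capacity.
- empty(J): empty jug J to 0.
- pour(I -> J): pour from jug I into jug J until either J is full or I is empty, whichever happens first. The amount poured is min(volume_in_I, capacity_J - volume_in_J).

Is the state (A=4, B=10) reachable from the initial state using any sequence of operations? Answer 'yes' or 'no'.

Answer: yes

Derivation:
BFS from (A=0, B=0):
  1. fill(B) -> (A=0 B=10)
  2. pour(B -> A) -> (A=9 B=1)
  3. empty(A) -> (A=0 B=1)
  4. pour(B -> A) -> (A=1 B=0)
  5. fill(B) -> (A=1 B=10)
  6. pour(B -> A) -> (A=9 B=2)
  7. empty(A) -> (A=0 B=2)
  8. pour(B -> A) -> (A=2 B=0)
  9. fill(B) -> (A=2 B=10)
  10. pour(B -> A) -> (A=9 B=3)
  11. empty(A) -> (A=0 B=3)
  12. pour(B -> A) -> (A=3 B=0)
  13. fill(B) -> (A=3 B=10)
  14. pour(B -> A) -> (A=9 B=4)
  15. empty(A) -> (A=0 B=4)
  16. pour(B -> A) -> (A=4 B=0)
  17. fill(B) -> (A=4 B=10)
Target reached → yes.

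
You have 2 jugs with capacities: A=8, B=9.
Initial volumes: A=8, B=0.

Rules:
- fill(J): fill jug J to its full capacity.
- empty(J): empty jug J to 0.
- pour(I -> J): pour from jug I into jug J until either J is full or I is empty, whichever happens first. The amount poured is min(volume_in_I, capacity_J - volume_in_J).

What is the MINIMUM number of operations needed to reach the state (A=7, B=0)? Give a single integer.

Answer: 4

Derivation:
BFS from (A=8, B=0). One shortest path:
  1. pour(A -> B) -> (A=0 B=8)
  2. fill(A) -> (A=8 B=8)
  3. pour(A -> B) -> (A=7 B=9)
  4. empty(B) -> (A=7 B=0)
Reached target in 4 moves.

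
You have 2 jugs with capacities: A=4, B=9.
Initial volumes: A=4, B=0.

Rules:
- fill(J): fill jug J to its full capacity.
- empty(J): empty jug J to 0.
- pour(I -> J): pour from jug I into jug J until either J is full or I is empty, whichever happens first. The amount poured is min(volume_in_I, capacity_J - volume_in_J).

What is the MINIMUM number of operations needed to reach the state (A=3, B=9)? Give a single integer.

Answer: 5

Derivation:
BFS from (A=4, B=0). One shortest path:
  1. pour(A -> B) -> (A=0 B=4)
  2. fill(A) -> (A=4 B=4)
  3. pour(A -> B) -> (A=0 B=8)
  4. fill(A) -> (A=4 B=8)
  5. pour(A -> B) -> (A=3 B=9)
Reached target in 5 moves.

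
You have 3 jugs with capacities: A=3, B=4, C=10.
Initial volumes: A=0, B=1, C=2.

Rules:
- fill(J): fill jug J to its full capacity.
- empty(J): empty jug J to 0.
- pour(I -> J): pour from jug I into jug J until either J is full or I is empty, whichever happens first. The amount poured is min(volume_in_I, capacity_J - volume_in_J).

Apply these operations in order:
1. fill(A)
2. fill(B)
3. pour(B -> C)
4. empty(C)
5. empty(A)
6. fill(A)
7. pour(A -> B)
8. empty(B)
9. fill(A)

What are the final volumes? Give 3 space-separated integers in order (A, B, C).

Answer: 3 0 0

Derivation:
Step 1: fill(A) -> (A=3 B=1 C=2)
Step 2: fill(B) -> (A=3 B=4 C=2)
Step 3: pour(B -> C) -> (A=3 B=0 C=6)
Step 4: empty(C) -> (A=3 B=0 C=0)
Step 5: empty(A) -> (A=0 B=0 C=0)
Step 6: fill(A) -> (A=3 B=0 C=0)
Step 7: pour(A -> B) -> (A=0 B=3 C=0)
Step 8: empty(B) -> (A=0 B=0 C=0)
Step 9: fill(A) -> (A=3 B=0 C=0)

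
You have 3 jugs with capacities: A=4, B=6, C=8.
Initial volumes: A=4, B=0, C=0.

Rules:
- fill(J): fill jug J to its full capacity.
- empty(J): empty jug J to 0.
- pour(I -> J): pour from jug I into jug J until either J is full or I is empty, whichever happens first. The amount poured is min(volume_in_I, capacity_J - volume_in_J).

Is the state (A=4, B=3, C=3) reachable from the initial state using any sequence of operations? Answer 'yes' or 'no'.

Answer: no

Derivation:
BFS explored all 54 reachable states.
Reachable set includes: (0,0,0), (0,0,2), (0,0,4), (0,0,6), (0,0,8), (0,2,0), (0,2,2), (0,2,4), (0,2,6), (0,2,8), (0,4,0), (0,4,2) ...
Target (A=4, B=3, C=3) not in reachable set → no.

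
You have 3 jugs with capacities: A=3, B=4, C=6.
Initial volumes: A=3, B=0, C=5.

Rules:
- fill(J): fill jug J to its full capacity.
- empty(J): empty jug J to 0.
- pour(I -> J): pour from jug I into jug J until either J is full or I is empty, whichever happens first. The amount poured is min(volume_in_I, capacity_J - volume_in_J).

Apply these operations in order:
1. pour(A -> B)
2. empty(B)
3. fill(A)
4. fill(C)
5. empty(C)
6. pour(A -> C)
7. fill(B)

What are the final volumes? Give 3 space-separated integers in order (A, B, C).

Answer: 0 4 3

Derivation:
Step 1: pour(A -> B) -> (A=0 B=3 C=5)
Step 2: empty(B) -> (A=0 B=0 C=5)
Step 3: fill(A) -> (A=3 B=0 C=5)
Step 4: fill(C) -> (A=3 B=0 C=6)
Step 5: empty(C) -> (A=3 B=0 C=0)
Step 6: pour(A -> C) -> (A=0 B=0 C=3)
Step 7: fill(B) -> (A=0 B=4 C=3)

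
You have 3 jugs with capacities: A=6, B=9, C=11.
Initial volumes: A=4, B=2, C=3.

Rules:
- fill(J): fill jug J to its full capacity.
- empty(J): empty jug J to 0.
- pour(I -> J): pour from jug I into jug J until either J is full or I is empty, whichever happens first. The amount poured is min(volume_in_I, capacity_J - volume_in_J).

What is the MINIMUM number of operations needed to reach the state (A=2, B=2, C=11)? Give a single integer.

Answer: 3

Derivation:
BFS from (A=4, B=2, C=3). One shortest path:
  1. pour(A -> C) -> (A=0 B=2 C=7)
  2. fill(A) -> (A=6 B=2 C=7)
  3. pour(A -> C) -> (A=2 B=2 C=11)
Reached target in 3 moves.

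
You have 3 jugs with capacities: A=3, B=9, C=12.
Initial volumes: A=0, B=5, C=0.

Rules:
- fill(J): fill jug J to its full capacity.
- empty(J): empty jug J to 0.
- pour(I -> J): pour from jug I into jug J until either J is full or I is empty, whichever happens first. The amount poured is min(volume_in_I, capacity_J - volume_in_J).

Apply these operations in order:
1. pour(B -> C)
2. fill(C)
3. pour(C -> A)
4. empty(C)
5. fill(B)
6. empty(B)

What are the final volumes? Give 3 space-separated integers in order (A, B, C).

Step 1: pour(B -> C) -> (A=0 B=0 C=5)
Step 2: fill(C) -> (A=0 B=0 C=12)
Step 3: pour(C -> A) -> (A=3 B=0 C=9)
Step 4: empty(C) -> (A=3 B=0 C=0)
Step 5: fill(B) -> (A=3 B=9 C=0)
Step 6: empty(B) -> (A=3 B=0 C=0)

Answer: 3 0 0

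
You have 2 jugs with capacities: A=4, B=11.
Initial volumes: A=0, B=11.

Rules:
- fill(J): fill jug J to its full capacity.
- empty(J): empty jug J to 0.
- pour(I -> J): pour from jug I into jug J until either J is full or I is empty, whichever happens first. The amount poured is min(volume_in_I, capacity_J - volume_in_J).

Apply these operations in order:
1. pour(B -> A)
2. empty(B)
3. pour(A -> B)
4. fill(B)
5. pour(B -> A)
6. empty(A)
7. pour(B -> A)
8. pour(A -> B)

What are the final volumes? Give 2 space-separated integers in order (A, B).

Step 1: pour(B -> A) -> (A=4 B=7)
Step 2: empty(B) -> (A=4 B=0)
Step 3: pour(A -> B) -> (A=0 B=4)
Step 4: fill(B) -> (A=0 B=11)
Step 5: pour(B -> A) -> (A=4 B=7)
Step 6: empty(A) -> (A=0 B=7)
Step 7: pour(B -> A) -> (A=4 B=3)
Step 8: pour(A -> B) -> (A=0 B=7)

Answer: 0 7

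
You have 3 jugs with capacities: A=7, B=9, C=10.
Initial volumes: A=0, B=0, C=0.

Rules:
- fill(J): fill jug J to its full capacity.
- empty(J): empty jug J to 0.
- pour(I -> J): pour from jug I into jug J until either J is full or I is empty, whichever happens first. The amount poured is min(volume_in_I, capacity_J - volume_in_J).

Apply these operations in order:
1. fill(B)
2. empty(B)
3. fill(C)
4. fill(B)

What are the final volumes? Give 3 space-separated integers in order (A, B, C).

Step 1: fill(B) -> (A=0 B=9 C=0)
Step 2: empty(B) -> (A=0 B=0 C=0)
Step 3: fill(C) -> (A=0 B=0 C=10)
Step 4: fill(B) -> (A=0 B=9 C=10)

Answer: 0 9 10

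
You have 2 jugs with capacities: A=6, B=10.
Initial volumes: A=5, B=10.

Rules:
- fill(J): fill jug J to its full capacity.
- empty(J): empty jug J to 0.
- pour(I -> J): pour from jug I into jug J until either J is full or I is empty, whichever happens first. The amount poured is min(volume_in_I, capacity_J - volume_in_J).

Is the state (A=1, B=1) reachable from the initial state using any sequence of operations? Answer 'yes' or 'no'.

BFS explored all 32 reachable states.
Reachable set includes: (0,0), (0,1), (0,2), (0,3), (0,4), (0,5), (0,6), (0,7), (0,8), (0,9), (0,10), (1,0) ...
Target (A=1, B=1) not in reachable set → no.

Answer: no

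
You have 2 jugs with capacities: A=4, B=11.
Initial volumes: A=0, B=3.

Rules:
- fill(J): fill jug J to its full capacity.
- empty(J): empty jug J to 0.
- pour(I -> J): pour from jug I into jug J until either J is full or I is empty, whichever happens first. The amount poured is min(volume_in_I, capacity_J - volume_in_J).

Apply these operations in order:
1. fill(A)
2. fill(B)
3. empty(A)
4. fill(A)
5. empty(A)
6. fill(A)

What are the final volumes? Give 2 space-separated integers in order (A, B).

Answer: 4 11

Derivation:
Step 1: fill(A) -> (A=4 B=3)
Step 2: fill(B) -> (A=4 B=11)
Step 3: empty(A) -> (A=0 B=11)
Step 4: fill(A) -> (A=4 B=11)
Step 5: empty(A) -> (A=0 B=11)
Step 6: fill(A) -> (A=4 B=11)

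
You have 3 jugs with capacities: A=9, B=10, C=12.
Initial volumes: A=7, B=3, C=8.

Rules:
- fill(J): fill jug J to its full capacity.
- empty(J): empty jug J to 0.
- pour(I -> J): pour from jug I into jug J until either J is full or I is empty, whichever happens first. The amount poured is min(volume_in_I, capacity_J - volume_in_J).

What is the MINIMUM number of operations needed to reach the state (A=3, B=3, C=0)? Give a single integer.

Answer: 2

Derivation:
BFS from (A=7, B=3, C=8). One shortest path:
  1. pour(A -> C) -> (A=3 B=3 C=12)
  2. empty(C) -> (A=3 B=3 C=0)
Reached target in 2 moves.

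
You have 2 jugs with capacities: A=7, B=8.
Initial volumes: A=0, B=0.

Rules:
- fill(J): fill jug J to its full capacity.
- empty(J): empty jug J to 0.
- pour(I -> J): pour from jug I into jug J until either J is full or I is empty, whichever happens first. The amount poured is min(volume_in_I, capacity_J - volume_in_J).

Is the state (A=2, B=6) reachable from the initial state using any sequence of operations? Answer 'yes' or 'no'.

Answer: no

Derivation:
BFS explored all 30 reachable states.
Reachable set includes: (0,0), (0,1), (0,2), (0,3), (0,4), (0,5), (0,6), (0,7), (0,8), (1,0), (1,8), (2,0) ...
Target (A=2, B=6) not in reachable set → no.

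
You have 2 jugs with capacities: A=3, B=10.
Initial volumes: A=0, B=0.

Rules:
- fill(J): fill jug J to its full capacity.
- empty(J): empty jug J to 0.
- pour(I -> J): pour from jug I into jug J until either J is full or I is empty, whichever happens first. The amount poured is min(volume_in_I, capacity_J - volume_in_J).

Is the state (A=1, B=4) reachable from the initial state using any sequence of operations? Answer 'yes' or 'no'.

Answer: no

Derivation:
BFS explored all 26 reachable states.
Reachable set includes: (0,0), (0,1), (0,2), (0,3), (0,4), (0,5), (0,6), (0,7), (0,8), (0,9), (0,10), (1,0) ...
Target (A=1, B=4) not in reachable set → no.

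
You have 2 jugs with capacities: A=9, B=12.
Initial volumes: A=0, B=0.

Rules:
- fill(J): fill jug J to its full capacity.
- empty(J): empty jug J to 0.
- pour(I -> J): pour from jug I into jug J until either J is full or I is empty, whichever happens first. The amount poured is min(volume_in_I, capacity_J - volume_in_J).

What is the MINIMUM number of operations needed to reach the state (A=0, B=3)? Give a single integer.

Answer: 3

Derivation:
BFS from (A=0, B=0). One shortest path:
  1. fill(B) -> (A=0 B=12)
  2. pour(B -> A) -> (A=9 B=3)
  3. empty(A) -> (A=0 B=3)
Reached target in 3 moves.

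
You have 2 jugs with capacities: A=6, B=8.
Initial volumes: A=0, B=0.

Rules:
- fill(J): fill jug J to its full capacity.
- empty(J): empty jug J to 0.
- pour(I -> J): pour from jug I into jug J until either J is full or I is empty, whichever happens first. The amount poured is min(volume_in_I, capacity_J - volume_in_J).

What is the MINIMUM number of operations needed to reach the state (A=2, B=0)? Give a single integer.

Answer: 4

Derivation:
BFS from (A=0, B=0). One shortest path:
  1. fill(B) -> (A=0 B=8)
  2. pour(B -> A) -> (A=6 B=2)
  3. empty(A) -> (A=0 B=2)
  4. pour(B -> A) -> (A=2 B=0)
Reached target in 4 moves.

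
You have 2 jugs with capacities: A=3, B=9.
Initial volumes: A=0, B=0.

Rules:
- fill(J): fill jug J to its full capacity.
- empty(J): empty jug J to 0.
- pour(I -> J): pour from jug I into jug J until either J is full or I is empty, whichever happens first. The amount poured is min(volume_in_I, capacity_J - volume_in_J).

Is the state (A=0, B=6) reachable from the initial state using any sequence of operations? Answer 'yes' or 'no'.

BFS from (A=0, B=0):
  1. fill(B) -> (A=0 B=9)
  2. pour(B -> A) -> (A=3 B=6)
  3. empty(A) -> (A=0 B=6)
Target reached → yes.

Answer: yes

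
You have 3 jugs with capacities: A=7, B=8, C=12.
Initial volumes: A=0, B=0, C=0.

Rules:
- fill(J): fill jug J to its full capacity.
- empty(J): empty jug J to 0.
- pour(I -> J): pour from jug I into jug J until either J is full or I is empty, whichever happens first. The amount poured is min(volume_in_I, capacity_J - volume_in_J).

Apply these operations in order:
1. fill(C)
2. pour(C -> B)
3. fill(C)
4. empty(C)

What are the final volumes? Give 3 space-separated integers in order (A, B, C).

Answer: 0 8 0

Derivation:
Step 1: fill(C) -> (A=0 B=0 C=12)
Step 2: pour(C -> B) -> (A=0 B=8 C=4)
Step 3: fill(C) -> (A=0 B=8 C=12)
Step 4: empty(C) -> (A=0 B=8 C=0)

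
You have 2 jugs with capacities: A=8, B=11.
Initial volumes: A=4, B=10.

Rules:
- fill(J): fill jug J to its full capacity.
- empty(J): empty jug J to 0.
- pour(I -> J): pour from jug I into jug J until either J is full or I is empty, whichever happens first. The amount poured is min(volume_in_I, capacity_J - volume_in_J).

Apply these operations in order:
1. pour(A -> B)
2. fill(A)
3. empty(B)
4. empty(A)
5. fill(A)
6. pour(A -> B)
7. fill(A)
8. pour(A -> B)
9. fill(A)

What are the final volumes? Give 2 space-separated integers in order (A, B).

Answer: 8 11

Derivation:
Step 1: pour(A -> B) -> (A=3 B=11)
Step 2: fill(A) -> (A=8 B=11)
Step 3: empty(B) -> (A=8 B=0)
Step 4: empty(A) -> (A=0 B=0)
Step 5: fill(A) -> (A=8 B=0)
Step 6: pour(A -> B) -> (A=0 B=8)
Step 7: fill(A) -> (A=8 B=8)
Step 8: pour(A -> B) -> (A=5 B=11)
Step 9: fill(A) -> (A=8 B=11)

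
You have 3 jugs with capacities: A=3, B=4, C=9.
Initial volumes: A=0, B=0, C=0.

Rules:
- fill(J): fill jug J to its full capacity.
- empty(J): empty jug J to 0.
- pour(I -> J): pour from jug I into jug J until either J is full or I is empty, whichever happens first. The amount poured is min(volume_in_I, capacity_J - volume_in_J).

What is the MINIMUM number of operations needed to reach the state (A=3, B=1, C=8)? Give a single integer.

BFS from (A=0, B=0, C=0). One shortest path:
  1. fill(A) -> (A=3 B=0 C=0)
  2. fill(C) -> (A=3 B=0 C=9)
  3. pour(A -> B) -> (A=0 B=3 C=9)
  4. pour(C -> B) -> (A=0 B=4 C=8)
  5. pour(B -> A) -> (A=3 B=1 C=8)
Reached target in 5 moves.

Answer: 5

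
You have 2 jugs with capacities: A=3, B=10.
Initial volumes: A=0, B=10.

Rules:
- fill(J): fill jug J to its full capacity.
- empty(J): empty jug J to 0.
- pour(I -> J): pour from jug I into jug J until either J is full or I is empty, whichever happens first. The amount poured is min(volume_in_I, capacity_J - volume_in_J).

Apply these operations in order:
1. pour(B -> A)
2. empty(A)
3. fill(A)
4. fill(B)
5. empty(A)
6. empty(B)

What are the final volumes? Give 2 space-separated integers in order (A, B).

Step 1: pour(B -> A) -> (A=3 B=7)
Step 2: empty(A) -> (A=0 B=7)
Step 3: fill(A) -> (A=3 B=7)
Step 4: fill(B) -> (A=3 B=10)
Step 5: empty(A) -> (A=0 B=10)
Step 6: empty(B) -> (A=0 B=0)

Answer: 0 0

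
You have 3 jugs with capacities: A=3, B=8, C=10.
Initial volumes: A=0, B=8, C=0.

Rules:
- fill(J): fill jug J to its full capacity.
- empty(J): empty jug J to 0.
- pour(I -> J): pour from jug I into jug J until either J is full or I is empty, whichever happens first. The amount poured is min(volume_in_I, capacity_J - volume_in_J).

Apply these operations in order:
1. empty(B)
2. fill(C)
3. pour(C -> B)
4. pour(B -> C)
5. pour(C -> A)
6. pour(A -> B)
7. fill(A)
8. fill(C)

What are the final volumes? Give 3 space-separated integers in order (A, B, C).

Answer: 3 3 10

Derivation:
Step 1: empty(B) -> (A=0 B=0 C=0)
Step 2: fill(C) -> (A=0 B=0 C=10)
Step 3: pour(C -> B) -> (A=0 B=8 C=2)
Step 4: pour(B -> C) -> (A=0 B=0 C=10)
Step 5: pour(C -> A) -> (A=3 B=0 C=7)
Step 6: pour(A -> B) -> (A=0 B=3 C=7)
Step 7: fill(A) -> (A=3 B=3 C=7)
Step 8: fill(C) -> (A=3 B=3 C=10)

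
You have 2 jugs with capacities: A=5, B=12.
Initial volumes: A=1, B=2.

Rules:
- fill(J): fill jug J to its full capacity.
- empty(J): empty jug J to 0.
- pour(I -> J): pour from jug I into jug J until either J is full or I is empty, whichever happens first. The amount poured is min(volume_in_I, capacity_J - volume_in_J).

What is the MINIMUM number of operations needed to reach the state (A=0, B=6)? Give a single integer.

Answer: 4

Derivation:
BFS from (A=1, B=2). One shortest path:
  1. empty(B) -> (A=1 B=0)
  2. pour(A -> B) -> (A=0 B=1)
  3. fill(A) -> (A=5 B=1)
  4. pour(A -> B) -> (A=0 B=6)
Reached target in 4 moves.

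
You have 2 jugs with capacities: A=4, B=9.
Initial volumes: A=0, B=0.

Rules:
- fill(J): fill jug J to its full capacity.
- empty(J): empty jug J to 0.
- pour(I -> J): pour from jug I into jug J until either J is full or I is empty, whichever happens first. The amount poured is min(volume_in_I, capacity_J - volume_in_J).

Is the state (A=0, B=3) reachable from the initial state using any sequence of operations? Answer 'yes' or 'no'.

Answer: yes

Derivation:
BFS from (A=0, B=0):
  1. fill(A) -> (A=4 B=0)
  2. pour(A -> B) -> (A=0 B=4)
  3. fill(A) -> (A=4 B=4)
  4. pour(A -> B) -> (A=0 B=8)
  5. fill(A) -> (A=4 B=8)
  6. pour(A -> B) -> (A=3 B=9)
  7. empty(B) -> (A=3 B=0)
  8. pour(A -> B) -> (A=0 B=3)
Target reached → yes.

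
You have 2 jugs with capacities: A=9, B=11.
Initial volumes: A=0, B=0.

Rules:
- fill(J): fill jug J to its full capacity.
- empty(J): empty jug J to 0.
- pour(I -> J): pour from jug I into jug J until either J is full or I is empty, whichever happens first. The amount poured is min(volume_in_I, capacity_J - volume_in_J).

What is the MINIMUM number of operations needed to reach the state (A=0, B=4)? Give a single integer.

BFS from (A=0, B=0). One shortest path:
  1. fill(B) -> (A=0 B=11)
  2. pour(B -> A) -> (A=9 B=2)
  3. empty(A) -> (A=0 B=2)
  4. pour(B -> A) -> (A=2 B=0)
  5. fill(B) -> (A=2 B=11)
  6. pour(B -> A) -> (A=9 B=4)
  7. empty(A) -> (A=0 B=4)
Reached target in 7 moves.

Answer: 7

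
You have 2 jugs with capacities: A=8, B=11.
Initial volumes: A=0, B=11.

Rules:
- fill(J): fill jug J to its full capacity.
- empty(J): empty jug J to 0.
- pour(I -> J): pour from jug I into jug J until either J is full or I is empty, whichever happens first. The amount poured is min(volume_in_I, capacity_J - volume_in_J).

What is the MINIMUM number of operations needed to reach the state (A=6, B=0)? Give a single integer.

BFS from (A=0, B=11). One shortest path:
  1. pour(B -> A) -> (A=8 B=3)
  2. empty(A) -> (A=0 B=3)
  3. pour(B -> A) -> (A=3 B=0)
  4. fill(B) -> (A=3 B=11)
  5. pour(B -> A) -> (A=8 B=6)
  6. empty(A) -> (A=0 B=6)
  7. pour(B -> A) -> (A=6 B=0)
Reached target in 7 moves.

Answer: 7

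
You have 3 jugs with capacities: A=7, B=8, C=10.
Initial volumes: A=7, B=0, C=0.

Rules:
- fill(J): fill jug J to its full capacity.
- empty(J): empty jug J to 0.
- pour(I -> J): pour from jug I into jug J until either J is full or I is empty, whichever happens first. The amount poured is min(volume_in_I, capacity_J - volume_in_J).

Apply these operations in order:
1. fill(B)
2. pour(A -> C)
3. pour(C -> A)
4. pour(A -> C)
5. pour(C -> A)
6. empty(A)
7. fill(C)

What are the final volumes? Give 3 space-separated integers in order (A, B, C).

Step 1: fill(B) -> (A=7 B=8 C=0)
Step 2: pour(A -> C) -> (A=0 B=8 C=7)
Step 3: pour(C -> A) -> (A=7 B=8 C=0)
Step 4: pour(A -> C) -> (A=0 B=8 C=7)
Step 5: pour(C -> A) -> (A=7 B=8 C=0)
Step 6: empty(A) -> (A=0 B=8 C=0)
Step 7: fill(C) -> (A=0 B=8 C=10)

Answer: 0 8 10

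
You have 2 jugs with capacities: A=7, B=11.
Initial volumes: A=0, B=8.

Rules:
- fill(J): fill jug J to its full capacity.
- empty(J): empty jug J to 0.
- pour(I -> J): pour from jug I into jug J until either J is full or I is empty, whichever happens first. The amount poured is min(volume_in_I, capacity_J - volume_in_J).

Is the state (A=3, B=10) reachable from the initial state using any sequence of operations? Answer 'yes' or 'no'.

Answer: no

Derivation:
BFS explored all 36 reachable states.
Reachable set includes: (0,0), (0,1), (0,2), (0,3), (0,4), (0,5), (0,6), (0,7), (0,8), (0,9), (0,10), (0,11) ...
Target (A=3, B=10) not in reachable set → no.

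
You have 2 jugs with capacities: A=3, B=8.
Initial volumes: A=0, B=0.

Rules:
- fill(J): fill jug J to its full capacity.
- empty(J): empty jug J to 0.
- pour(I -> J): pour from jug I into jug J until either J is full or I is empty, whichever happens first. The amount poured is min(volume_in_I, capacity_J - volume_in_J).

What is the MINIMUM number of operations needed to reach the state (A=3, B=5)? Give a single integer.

BFS from (A=0, B=0). One shortest path:
  1. fill(B) -> (A=0 B=8)
  2. pour(B -> A) -> (A=3 B=5)
Reached target in 2 moves.

Answer: 2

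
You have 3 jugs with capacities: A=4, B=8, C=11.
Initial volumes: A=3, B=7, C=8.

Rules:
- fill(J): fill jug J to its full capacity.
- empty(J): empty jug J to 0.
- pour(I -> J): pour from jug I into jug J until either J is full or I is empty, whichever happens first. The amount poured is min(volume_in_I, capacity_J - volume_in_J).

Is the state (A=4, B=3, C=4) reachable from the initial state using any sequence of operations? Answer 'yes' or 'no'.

BFS from (A=3, B=7, C=8):
  1. empty(B) -> (A=3 B=0 C=8)
  2. pour(A -> B) -> (A=0 B=3 C=8)
  3. pour(C -> A) -> (A=4 B=3 C=4)
Target reached → yes.

Answer: yes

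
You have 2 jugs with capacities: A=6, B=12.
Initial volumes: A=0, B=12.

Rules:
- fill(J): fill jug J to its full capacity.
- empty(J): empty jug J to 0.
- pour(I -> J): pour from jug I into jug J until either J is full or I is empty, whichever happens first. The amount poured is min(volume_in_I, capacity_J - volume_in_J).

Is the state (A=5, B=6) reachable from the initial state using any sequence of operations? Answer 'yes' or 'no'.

BFS explored all 6 reachable states.
Reachable set includes: (0,0), (0,6), (0,12), (6,0), (6,6), (6,12)
Target (A=5, B=6) not in reachable set → no.

Answer: no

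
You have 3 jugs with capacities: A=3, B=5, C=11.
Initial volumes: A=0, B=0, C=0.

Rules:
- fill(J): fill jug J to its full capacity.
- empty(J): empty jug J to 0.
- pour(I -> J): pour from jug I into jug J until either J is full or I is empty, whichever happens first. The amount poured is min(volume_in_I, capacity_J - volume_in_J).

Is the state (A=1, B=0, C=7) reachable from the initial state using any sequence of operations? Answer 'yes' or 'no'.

Answer: yes

Derivation:
BFS from (A=0, B=0, C=0):
  1. fill(A) -> (A=3 B=0 C=0)
  2. fill(B) -> (A=3 B=5 C=0)
  3. pour(B -> C) -> (A=3 B=0 C=5)
  4. pour(A -> B) -> (A=0 B=3 C=5)
  5. pour(C -> A) -> (A=3 B=3 C=2)
  6. pour(A -> B) -> (A=1 B=5 C=2)
  7. pour(B -> C) -> (A=1 B=0 C=7)
Target reached → yes.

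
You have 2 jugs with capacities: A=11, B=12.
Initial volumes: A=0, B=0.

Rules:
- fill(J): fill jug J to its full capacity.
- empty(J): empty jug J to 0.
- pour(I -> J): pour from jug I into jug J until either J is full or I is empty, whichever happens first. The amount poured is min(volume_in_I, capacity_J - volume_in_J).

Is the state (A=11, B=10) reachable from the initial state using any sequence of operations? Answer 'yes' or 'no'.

Answer: yes

Derivation:
BFS from (A=0, B=0):
  1. fill(A) -> (A=11 B=0)
  2. pour(A -> B) -> (A=0 B=11)
  3. fill(A) -> (A=11 B=11)
  4. pour(A -> B) -> (A=10 B=12)
  5. empty(B) -> (A=10 B=0)
  6. pour(A -> B) -> (A=0 B=10)
  7. fill(A) -> (A=11 B=10)
Target reached → yes.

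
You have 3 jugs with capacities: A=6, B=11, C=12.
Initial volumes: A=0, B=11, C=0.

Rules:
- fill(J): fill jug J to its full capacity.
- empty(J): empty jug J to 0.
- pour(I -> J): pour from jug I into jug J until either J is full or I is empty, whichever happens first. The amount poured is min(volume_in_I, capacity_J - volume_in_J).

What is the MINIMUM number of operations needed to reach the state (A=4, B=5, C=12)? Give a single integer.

Answer: 8

Derivation:
BFS from (A=0, B=11, C=0). One shortest path:
  1. pour(B -> C) -> (A=0 B=0 C=11)
  2. fill(B) -> (A=0 B=11 C=11)
  3. pour(B -> C) -> (A=0 B=10 C=12)
  4. empty(C) -> (A=0 B=10 C=0)
  5. pour(B -> C) -> (A=0 B=0 C=10)
  6. fill(B) -> (A=0 B=11 C=10)
  7. pour(B -> A) -> (A=6 B=5 C=10)
  8. pour(A -> C) -> (A=4 B=5 C=12)
Reached target in 8 moves.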